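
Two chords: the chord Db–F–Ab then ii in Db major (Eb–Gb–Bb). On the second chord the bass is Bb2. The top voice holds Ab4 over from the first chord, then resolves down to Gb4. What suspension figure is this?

At the second chord the bass is Bb2. The suspended Ab4 lies a seventh above the bass; after resolving down by step to Gb4, the interval above the bass becomes a sixth.
Suspension figures are named by those two intervals: 7–6.

7–6 suspension.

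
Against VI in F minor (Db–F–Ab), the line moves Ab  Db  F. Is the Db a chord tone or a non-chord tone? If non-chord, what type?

Db major triad contains Db, F, Ab; Db is the root, so it is a chord tone.

Chord tone (the root of Db major triad).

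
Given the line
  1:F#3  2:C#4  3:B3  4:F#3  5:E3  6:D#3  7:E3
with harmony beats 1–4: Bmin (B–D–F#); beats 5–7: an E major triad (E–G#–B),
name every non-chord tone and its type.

C#4 (beat 2) — appoggiatura; D#3 (beat 6) — neighbor tone.

The harmony at that moment is B minor triad (B, D, F#); C#4 is not a chord tone.
It is approached by leap up from F#3 and left by step down to B3.
Leap in, step out — an appoggiatura.
The harmony at that moment is E major triad (E, G#, B); D#3 is not a chord tone.
It is approached by step down from E3 and left by step up to E3.
Step away and step back to the same note — a neighbor tone (lower neighbor).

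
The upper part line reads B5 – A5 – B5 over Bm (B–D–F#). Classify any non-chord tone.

The harmony at that moment is B minor triad (B, D, F#); A5 is not a chord tone.
It is approached by step down from B5 and left by step up to B5.
Step away and step back to the same note — a neighbor tone (lower neighbor).

A5 is a neighbor tone.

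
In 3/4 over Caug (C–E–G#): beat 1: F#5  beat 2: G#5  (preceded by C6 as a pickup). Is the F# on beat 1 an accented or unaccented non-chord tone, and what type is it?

Accented appoggiatura.

The harmony at that moment is C augmented triad (C, E, G#); F#5 is not a chord tone.
It is approached by leap down from C6 and left by step up to G#5.
Leap in, step out — an appoggiatura.
It falls on the downbeat, so it is accented.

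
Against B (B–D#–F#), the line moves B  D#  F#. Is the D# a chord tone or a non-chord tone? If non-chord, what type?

B major triad contains B, D#, F#; D# is the third, so it is a chord tone.

Chord tone (the third of B major triad).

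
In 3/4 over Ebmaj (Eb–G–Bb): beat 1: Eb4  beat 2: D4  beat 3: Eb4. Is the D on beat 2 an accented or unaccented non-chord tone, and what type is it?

Unaccented neighbor tone.

The harmony at that moment is Eb major triad (Eb, G, Bb); D4 is not a chord tone.
It is approached by step down from Eb4 and left by step up to Eb4.
Step away and step back to the same note — a neighbor tone (lower neighbor).
It falls on a weak beat, so it is unaccented.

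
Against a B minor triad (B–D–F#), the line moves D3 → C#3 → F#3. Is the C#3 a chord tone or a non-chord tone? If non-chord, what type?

The harmony at that moment is B minor triad (B, D, F#); C#3 is not a chord tone.
It is approached by step down from D3 and left by leap up to F#3.
Step in, leap out — an escape tone.

Non-chord tone — an escape tone.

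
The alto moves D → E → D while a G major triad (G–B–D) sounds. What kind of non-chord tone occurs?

E is a neighbor tone.

The harmony at that moment is G major triad (G, B, D); E is not a chord tone.
It is approached by step up from D and left by step down to D.
Step away and step back to the same note — a neighbor tone (upper neighbor).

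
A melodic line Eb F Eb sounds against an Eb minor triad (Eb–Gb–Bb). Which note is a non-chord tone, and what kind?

F is a neighbor tone.

The harmony at that moment is Eb minor triad (Eb, Gb, Bb); F is not a chord tone.
It is approached by step up from Eb and left by step down to Eb.
Step away and step back to the same note — a neighbor tone (upper neighbor).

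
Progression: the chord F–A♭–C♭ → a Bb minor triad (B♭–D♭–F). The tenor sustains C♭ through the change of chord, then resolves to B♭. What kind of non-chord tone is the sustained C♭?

The harmony at that moment is B♭ minor triad (B♭, D♭, F); C♭ is not a chord tone.
It is held over (the same pitch as the preceding C♭) and left by step down to B♭.
Held over from the previous chord and resolving down by step — a suspension.

C♭ is a suspension.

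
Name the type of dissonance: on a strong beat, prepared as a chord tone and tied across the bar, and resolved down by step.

Suspension.

Approach: by preparation — the pitch is first a chord tone, then held (tied or repeated) while the harmony changes under it. Departure: down by step. Metric position: strong.
A prepared dissonance that resolves downward by step — a suspension. (The same figure resolving upward would be a retardation.)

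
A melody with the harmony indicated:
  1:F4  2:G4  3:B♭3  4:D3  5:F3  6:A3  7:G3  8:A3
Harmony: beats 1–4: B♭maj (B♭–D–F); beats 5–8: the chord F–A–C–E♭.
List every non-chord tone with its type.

The harmony at that moment is B♭ major triad (B♭, D, F); G4 is not a chord tone.
It is approached by step up from F4 and left by leap down to B♭3.
Step in, leap out — an escape tone.
The harmony at that moment is F dominant seventh chord (F, A, C, E♭); G3 is not a chord tone.
It is approached by step down from A3 and left by step up to A3.
Step away and step back to the same note — a neighbor tone (lower neighbor).

G4 (beat 2) — escape tone; G3 (beat 7) — neighbor tone.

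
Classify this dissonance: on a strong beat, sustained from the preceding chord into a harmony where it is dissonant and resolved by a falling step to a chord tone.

Suspension.

Approach: by preparation — the pitch is first a chord tone, then held (tied or repeated) while the harmony changes under it. Departure: down by step. Metric position: strong.
A prepared dissonance that resolves downward by step — a suspension. (The same figure resolving upward would be a retardation.)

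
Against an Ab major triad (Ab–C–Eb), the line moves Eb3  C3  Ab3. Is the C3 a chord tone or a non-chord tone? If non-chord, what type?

Ab major triad contains Ab, C, Eb; C is the third, so it is a chord tone.

Chord tone (the third of Ab major triad).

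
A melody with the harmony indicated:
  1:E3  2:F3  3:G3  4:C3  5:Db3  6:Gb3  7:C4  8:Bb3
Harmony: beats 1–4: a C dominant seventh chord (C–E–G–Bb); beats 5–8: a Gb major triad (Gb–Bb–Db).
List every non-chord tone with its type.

The harmony at that moment is C dominant seventh chord (C, E, G, Bb); F3 is not a chord tone.
It is approached by step up from E3 and left by step up to G3.
Step in, step out in the same direction — a passing tone.
The harmony at that moment is Gb major triad (Gb, Bb, Db); C4 is not a chord tone.
It is approached by leap up from Gb3 and left by step down to Bb3.
Leap in, step out — an appoggiatura.

F3 (beat 2) — passing tone; C4 (beat 7) — appoggiatura.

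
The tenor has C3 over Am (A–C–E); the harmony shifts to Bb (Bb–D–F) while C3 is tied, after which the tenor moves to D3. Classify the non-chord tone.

The harmony at that moment is Bb major triad (Bb, D, F); C3 is not a chord tone.
It is held over (the same pitch as the preceding C3) and left by step up to D3.
Held over from the previous chord and resolving up by step — a retardation.

C3 is a retardation.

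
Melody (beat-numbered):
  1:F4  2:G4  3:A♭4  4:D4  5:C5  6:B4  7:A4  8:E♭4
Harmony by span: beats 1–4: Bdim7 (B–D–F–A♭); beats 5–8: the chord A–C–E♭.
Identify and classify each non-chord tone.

G4 (beat 2) — passing tone; B4 (beat 6) — passing tone.

The harmony at that moment is B diminished seventh chord (B, D, F, A♭); G4 is not a chord tone.
It is approached by step up from F4 and left by step up to A♭4.
Step in, step out in the same direction — a passing tone.
The harmony at that moment is A diminished triad (A, C, E♭); B4 is not a chord tone.
It is approached by step down from C5 and left by step down to A4.
Step in, step out in the same direction — a passing tone.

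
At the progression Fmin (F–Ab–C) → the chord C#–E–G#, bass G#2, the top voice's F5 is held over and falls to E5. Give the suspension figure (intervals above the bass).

7–6 suspension.

At the second chord the bass is G#2. The suspended F5 lies a seventh above the bass; after resolving down by step to E5, the interval above the bass becomes a sixth.
Suspension figures are named by those two intervals: 7–6.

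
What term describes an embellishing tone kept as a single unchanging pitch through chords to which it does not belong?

Approach: none. Departure: none — a single pitch is sustained while the chords change around it, passing through harmonies that do not contain it.
No melodic motion at all; the dissonance is created entirely by the moving harmonies against the stationary note — a pedal tone (pedal point).

Pedal tone.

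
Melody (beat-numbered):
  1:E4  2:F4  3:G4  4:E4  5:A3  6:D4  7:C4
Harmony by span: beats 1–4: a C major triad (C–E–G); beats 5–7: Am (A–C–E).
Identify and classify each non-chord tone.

The harmony at that moment is C major triad (C, E, G); F4 is not a chord tone.
It is approached by step up from E4 and left by step up to G4.
Step in, step out in the same direction — a passing tone.
The harmony at that moment is A minor triad (A, C, E); D4 is not a chord tone.
It is approached by leap up from A3 and left by step down to C4.
Leap in, step out — an appoggiatura.

F4 (beat 2) — passing tone; D4 (beat 6) — appoggiatura.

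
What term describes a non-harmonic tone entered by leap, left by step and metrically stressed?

Appoggiatura.

Approach: by leap. Departure: by step. Metric position: strong.
Leap in, step out, in a metrically strong position — an appoggiatura. (It is the mirror image of the escape tone, which steps in and leaps out from a weak position.)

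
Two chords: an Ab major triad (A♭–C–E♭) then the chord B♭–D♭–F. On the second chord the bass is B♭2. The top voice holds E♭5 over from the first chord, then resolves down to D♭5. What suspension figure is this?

At the second chord the bass is B♭2. The suspended E♭5 lies a fourth above the bass; after resolving down by step to D♭5, the interval above the bass becomes a third.
Suspension figures are named by those two intervals: 4–3.

4–3 suspension.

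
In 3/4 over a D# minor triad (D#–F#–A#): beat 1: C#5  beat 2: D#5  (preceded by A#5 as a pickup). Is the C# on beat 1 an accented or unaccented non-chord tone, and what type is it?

Accented appoggiatura.

The harmony at that moment is D# minor triad (D#, F#, A#); C#5 is not a chord tone.
It is approached by leap down from A#5 and left by step up to D#5.
Leap in, step out — an appoggiatura.
It falls on the downbeat, so it is accented.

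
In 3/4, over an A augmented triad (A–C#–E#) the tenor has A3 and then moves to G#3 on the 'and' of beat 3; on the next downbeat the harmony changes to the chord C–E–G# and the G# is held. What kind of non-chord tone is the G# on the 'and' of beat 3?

The harmony at that moment is A augmented triad (A, C#, E#); G#3 is not a chord tone.
It is approached by step down from A3 and then sustained as the same pitch into the next harmony.
Arriving early and becoming a chord tone when the harmony changes — an anticipation.

Anticipation.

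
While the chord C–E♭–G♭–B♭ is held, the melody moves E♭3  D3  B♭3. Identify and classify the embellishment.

The harmony at that moment is C half-diminished seventh chord (C, E♭, G♭, B♭); D3 is not a chord tone.
It is approached by step down from E♭3 and left by leap up to B♭3.
Step in, leap out — an escape tone.

D3 is an escape tone.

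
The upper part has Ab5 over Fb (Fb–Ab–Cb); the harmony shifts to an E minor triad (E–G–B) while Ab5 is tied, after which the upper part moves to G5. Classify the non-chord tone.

Ab5 is a suspension.

The harmony at that moment is E minor triad (E, G, B); Ab5 is not a chord tone.
It is held over (the same pitch as the preceding Ab5) and left by step down to G5.
Held over from the previous chord and resolving down by step — a suspension.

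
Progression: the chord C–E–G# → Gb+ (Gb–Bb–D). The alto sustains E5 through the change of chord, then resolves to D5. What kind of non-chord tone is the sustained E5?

The harmony at that moment is Gb augmented triad (Gb, Bb, D); E5 is not a chord tone.
It is held over (the same pitch as the preceding E5) and left by step down to D5.
Held over from the previous chord and resolving down by step — a suspension.

E5 is a suspension.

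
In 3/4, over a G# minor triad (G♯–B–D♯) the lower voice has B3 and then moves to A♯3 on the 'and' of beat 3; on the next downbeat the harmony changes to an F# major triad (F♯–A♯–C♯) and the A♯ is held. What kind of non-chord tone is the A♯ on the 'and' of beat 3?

Anticipation.

The harmony at that moment is G♯ minor triad (G♯, B, D♯); A♯3 is not a chord tone.
It is approached by step down from B3 and then sustained as the same pitch into the next harmony.
Arriving early and becoming a chord tone when the harmony changes — an anticipation.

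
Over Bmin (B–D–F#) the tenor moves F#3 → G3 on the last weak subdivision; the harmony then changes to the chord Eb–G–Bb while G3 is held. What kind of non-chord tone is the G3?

The harmony at that moment is B minor triad (B, D, F#); G3 is not a chord tone.
It is approached by step up from F#3 and then sustained as the same pitch into the next harmony.
Arriving early and becoming a chord tone when the harmony changes — an anticipation.

G3 is an anticipation.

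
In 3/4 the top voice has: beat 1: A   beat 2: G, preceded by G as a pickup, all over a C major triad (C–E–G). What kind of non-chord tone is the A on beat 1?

Upper neighbor tone.

The harmony at that moment is C major triad (C, E, G); A is not a chord tone.
It is approached by step up from G and left by step down to G.
Step away and step back to the same note — a neighbor tone (upper neighbor).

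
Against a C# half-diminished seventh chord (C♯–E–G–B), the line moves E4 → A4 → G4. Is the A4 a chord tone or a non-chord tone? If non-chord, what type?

The harmony at that moment is C♯ half-diminished seventh chord (C♯, E, G, B); A4 is not a chord tone.
It is approached by leap up from E4 and left by step down to G4.
Leap in, step out — an appoggiatura.

Non-chord tone — an appoggiatura.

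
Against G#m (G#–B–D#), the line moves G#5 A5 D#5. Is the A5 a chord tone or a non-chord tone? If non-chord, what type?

The harmony at that moment is G# minor triad (G#, B, D#); A5 is not a chord tone.
It is approached by step up from G#5 and left by leap down to D#5.
Step in, leap out — an escape tone.

Non-chord tone — an escape tone.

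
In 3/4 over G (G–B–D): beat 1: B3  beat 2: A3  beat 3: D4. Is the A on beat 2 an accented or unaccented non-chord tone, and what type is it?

The harmony at that moment is G major triad (G, B, D); A3 is not a chord tone.
It is approached by step down from B3 and left by leap up to D4.
Step in, leap out — an escape tone.
It falls on a weak beat, so it is unaccented.

Unaccented escape tone.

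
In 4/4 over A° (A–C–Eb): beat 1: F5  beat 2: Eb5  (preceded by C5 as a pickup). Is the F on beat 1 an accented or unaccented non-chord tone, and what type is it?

The harmony at that moment is A diminished triad (A, C, Eb); F5 is not a chord tone.
It is approached by leap up from C5 and left by step down to Eb5.
Leap in, step out — an appoggiatura.
It falls on the downbeat, so it is accented.

Accented appoggiatura.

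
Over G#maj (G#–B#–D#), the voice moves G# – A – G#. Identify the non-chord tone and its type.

A is a neighbor tone.

The harmony at that moment is G# major triad (G#, B#, D#); A is not a chord tone.
It is approached by step up from G# and left by step down to G#.
Step away and step back to the same note — a neighbor tone (upper neighbor).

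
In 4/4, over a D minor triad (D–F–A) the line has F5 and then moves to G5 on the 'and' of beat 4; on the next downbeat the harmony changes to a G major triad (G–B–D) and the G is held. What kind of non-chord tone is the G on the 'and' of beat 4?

Anticipation.

The harmony at that moment is D minor triad (D, F, A); G5 is not a chord tone.
It is approached by step up from F5 and then sustained as the same pitch into the next harmony.
Arriving early and becoming a chord tone when the harmony changes — an anticipation.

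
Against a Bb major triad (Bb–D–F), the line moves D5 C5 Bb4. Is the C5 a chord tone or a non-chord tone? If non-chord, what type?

Non-chord tone — a passing tone.

The harmony at that moment is Bb major triad (Bb, D, F); C5 is not a chord tone.
It is approached by step down from D5 and left by step down to Bb4.
Step in, step out in the same direction — a passing tone.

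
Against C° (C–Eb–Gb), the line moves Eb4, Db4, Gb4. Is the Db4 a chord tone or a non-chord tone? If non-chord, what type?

The harmony at that moment is C diminished triad (C, Eb, Gb); Db4 is not a chord tone.
It is approached by step down from Eb4 and left by leap up to Gb4.
Step in, leap out — an escape tone.

Non-chord tone — an escape tone.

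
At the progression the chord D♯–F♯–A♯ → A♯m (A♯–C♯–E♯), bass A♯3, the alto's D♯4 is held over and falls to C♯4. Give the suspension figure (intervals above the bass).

4–3 suspension.

At the second chord the bass is A♯3. The suspended D♯4 lies a fourth above the bass; after resolving down by step to C♯4, the interval above the bass becomes a third.
Suspension figures are named by those two intervals: 4–3.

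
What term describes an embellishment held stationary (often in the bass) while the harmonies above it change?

Approach: none. Departure: none — a single pitch is sustained while the chords change around it, passing through harmonies that do not contain it.
No melodic motion at all; the dissonance is created entirely by the moving harmonies against the stationary note — a pedal tone (pedal point).

Pedal tone.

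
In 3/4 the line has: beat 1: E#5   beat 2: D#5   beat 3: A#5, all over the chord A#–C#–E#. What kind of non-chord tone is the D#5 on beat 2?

Escape tone.

The harmony at that moment is A# minor triad (A#, C#, E#); D#5 is not a chord tone.
It is approached by step down from E#5 and left by leap up to A#5.
Step in, leap out, on a weak beat — an escape tone.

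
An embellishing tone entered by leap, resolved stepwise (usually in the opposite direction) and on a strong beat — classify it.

Approach: by leap. Departure: by step. Metric position: strong.
Leap in, step out, in a metrically strong position — an appoggiatura. (It is the mirror image of the escape tone, which steps in and leaps out from a weak position.)

Appoggiatura.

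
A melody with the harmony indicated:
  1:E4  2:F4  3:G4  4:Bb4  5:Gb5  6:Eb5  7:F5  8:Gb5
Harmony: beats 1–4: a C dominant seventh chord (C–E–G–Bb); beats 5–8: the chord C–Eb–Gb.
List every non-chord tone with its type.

F4 (beat 2) — passing tone; F5 (beat 7) — passing tone.

The harmony at that moment is C dominant seventh chord (C, E, G, Bb); F4 is not a chord tone.
It is approached by step up from E4 and left by step up to G4.
Step in, step out in the same direction — a passing tone.
The harmony at that moment is C diminished triad (C, Eb, Gb); F5 is not a chord tone.
It is approached by step up from Eb5 and left by step up to Gb5.
Step in, step out in the same direction — a passing tone.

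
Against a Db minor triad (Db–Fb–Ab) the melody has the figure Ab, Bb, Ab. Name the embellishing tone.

The harmony at that moment is Db minor triad (Db, Fb, Ab); Bb is not a chord tone.
It is approached by step up from Ab and left by step down to Ab.
Step away and step back to the same note — a neighbor tone (upper neighbor).

Bb is a neighbor tone.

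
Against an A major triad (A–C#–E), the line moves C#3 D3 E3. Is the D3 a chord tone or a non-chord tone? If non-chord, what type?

The harmony at that moment is A major triad (A, C#, E); D3 is not a chord tone.
It is approached by step up from C#3 and left by step up to E3.
Step in, step out in the same direction — a passing tone.

Non-chord tone — a passing tone.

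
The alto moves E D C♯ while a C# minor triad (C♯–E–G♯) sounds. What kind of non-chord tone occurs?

D is a passing tone.

The harmony at that moment is C♯ minor triad (C♯, E, G♯); D is not a chord tone.
It is approached by step down from E and left by step down to C♯.
Step in, step out in the same direction — a passing tone.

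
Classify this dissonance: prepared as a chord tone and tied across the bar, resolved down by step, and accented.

Suspension.

Approach: by preparation — the pitch is first a chord tone, then held (tied or repeated) while the harmony changes under it. Departure: down by step. Metric position: strong.
A prepared dissonance that resolves downward by step — a suspension. (The same figure resolving upward would be a retardation.)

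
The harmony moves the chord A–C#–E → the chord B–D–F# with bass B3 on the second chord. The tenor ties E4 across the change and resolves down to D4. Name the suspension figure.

At the second chord the bass is B3. The suspended E4 lies a fourth above the bass; after resolving down by step to D4, the interval above the bass becomes a third.
Suspension figures are named by those two intervals: 4–3.

4–3 suspension.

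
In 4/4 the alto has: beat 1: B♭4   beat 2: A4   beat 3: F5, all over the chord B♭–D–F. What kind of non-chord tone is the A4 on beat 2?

The harmony at that moment is B♭ major triad (B♭, D, F); A4 is not a chord tone.
It is approached by step down from B♭4 and left by leap up to F5.
Step in, leap out, on a weak beat — an escape tone.

Escape tone.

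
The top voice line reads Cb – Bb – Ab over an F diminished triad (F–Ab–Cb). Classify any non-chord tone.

Bb is a passing tone.

The harmony at that moment is F diminished triad (F, Ab, Cb); Bb is not a chord tone.
It is approached by step down from Cb and left by step down to Ab.
Step in, step out in the same direction — a passing tone.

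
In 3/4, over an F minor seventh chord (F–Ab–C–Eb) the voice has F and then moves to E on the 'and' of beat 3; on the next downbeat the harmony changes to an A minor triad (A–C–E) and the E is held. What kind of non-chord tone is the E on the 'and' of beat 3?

Anticipation.

The harmony at that moment is F minor seventh chord (F, Ab, C, Eb); E is not a chord tone.
It is approached by step down from F and then sustained as the same pitch into the next harmony.
Arriving early and becoming a chord tone when the harmony changes — an anticipation.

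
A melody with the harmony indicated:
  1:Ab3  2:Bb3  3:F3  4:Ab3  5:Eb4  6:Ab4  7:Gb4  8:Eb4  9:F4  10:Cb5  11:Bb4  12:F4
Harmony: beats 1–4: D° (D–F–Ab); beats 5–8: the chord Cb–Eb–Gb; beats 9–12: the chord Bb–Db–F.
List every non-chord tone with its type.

The harmony at that moment is D diminished triad (D, F, Ab); Bb3 is not a chord tone.
It is approached by step up from Ab3 and left by leap down to F3.
Step in, leap out — an escape tone.
The harmony at that moment is Cb major triad (Cb, Eb, Gb); Ab4 is not a chord tone.
It is approached by leap up from Eb4 and left by step down to Gb4.
Leap in, step out — an appoggiatura.
The harmony at that moment is Bb minor triad (Bb, Db, F); Cb5 is not a chord tone.
It is approached by leap up from F4 and left by step down to Bb4.
Leap in, step out — an appoggiatura.

Bb3 (beat 2) — escape tone; Ab4 (beat 6) — appoggiatura; Cb5 (beat 10) — appoggiatura.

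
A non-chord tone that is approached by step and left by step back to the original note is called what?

Approach: by step. Departure: by step in the opposite direction, back to the starting pitch.
Stepwise on both sides but reversing to return to the same chord tone — a neighbor tone. (Had it continued onward in the same direction it would be a passing tone instead.)

Neighbor tone.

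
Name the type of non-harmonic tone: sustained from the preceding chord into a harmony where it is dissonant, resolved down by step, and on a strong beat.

Approach: by preparation — the pitch is first a chord tone, then held (tied or repeated) while the harmony changes under it. Departure: down by step. Metric position: strong.
A prepared dissonance that resolves downward by step — a suspension. (The same figure resolving upward would be a retardation.)

Suspension.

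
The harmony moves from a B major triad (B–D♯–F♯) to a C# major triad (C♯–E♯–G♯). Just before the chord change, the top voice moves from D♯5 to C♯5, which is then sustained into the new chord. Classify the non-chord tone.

C♯5 is an anticipation.

The harmony at that moment is B major triad (B, D♯, F♯); C♯5 is not a chord tone.
It is approached by step down from D♯5 and then sustained as the same pitch into the next harmony.
Arriving early and becoming a chord tone when the harmony changes — an anticipation.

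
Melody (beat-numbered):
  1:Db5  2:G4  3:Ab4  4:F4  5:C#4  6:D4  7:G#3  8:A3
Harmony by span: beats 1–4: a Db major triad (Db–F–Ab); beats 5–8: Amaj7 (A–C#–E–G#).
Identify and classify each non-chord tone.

The harmony at that moment is Db major triad (Db, F, Ab); G4 is not a chord tone.
It is approached by leap down from Db5 and left by step up to Ab4.
Leap in, step out — an appoggiatura.
The harmony at that moment is A major seventh chord (A, C#, E, G#); D4 is not a chord tone.
It is approached by step up from C#4 and left by leap down to G#3.
Step in, leap out — an escape tone.

G4 (beat 2) — appoggiatura; D4 (beat 6) — escape tone.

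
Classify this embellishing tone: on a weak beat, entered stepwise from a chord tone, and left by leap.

Approach: by step. Departure: by leap. Metric position: weak.
Step in, leap out, from a weak position — an escape tone (échappée). (It is the mirror image of the appoggiatura, which leaps in and steps out on a strong beat.)

Escape tone.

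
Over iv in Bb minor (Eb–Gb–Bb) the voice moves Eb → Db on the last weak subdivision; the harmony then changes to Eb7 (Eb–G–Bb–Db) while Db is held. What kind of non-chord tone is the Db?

Db is an anticipation.

The harmony at that moment is Eb minor triad (Eb, Gb, Bb); Db is not a chord tone.
It is approached by step down from Eb and then sustained as the same pitch into the next harmony.
Arriving early and becoming a chord tone when the harmony changes — an anticipation.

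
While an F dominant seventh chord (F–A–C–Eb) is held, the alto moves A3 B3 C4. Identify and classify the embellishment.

B3 is a passing tone.

The harmony at that moment is F dominant seventh chord (F, A, C, Eb); B3 is not a chord tone.
It is approached by step up from A3 and left by step up to C4.
Step in, step out in the same direction — a passing tone.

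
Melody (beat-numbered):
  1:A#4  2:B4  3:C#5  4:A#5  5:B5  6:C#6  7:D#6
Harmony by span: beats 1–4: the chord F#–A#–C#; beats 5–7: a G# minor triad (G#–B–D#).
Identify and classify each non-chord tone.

The harmony at that moment is F# major triad (F#, A#, C#); B4 is not a chord tone.
It is approached by step up from A#4 and left by step up to C#5.
Step in, step out in the same direction — a passing tone.
The harmony at that moment is G# minor triad (G#, B, D#); C#6 is not a chord tone.
It is approached by step up from B5 and left by step up to D#6.
Step in, step out in the same direction — a passing tone.

B4 (beat 2) — passing tone; C#6 (beat 6) — passing tone.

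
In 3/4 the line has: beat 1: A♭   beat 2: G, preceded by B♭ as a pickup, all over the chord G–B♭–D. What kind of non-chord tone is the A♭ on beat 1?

The harmony at that moment is G minor triad (G, B♭, D); A♭ is not a chord tone.
It is approached by step down from B♭ and left by step down to G.
Step in, step out in the same direction — a passing tone.

Passing tone.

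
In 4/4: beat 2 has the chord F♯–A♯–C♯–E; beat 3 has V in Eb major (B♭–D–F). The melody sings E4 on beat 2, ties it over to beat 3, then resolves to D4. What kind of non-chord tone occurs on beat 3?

Suspension.

The harmony at that moment is B♭ major triad (B♭, D, F); E4 is not a chord tone.
It is held over (the same pitch as the preceding E4) and left by step down to D4.
Held over from the previous chord and resolving down by step — a suspension.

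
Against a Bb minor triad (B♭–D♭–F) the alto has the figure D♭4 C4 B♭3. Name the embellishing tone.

The harmony at that moment is B♭ minor triad (B♭, D♭, F); C4 is not a chord tone.
It is approached by step down from D♭4 and left by step down to B♭3.
Step in, step out in the same direction — a passing tone.

C4 is a passing tone.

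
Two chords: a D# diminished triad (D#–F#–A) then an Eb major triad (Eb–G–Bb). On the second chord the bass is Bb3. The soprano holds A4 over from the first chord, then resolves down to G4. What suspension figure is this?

7–6 suspension.

At the second chord the bass is Bb3. The suspended A4 lies a seventh above the bass; after resolving down by step to G4, the interval above the bass becomes a sixth.
Suspension figures are named by those two intervals: 7–6.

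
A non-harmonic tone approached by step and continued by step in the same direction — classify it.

Approach: by step. Departure: by step, continuing in the same direction.
Stepwise on both sides with no change of direction means the note fills in the space between two different chord tones — a passing tone. (Had it turned back to its starting note it would be a neighbor tone instead.)

Passing tone.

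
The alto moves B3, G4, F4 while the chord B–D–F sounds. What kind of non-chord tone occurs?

G4 is an appoggiatura.

The harmony at that moment is B diminished triad (B, D, F); G4 is not a chord tone.
It is approached by leap up from B3 and left by step down to F4.
Leap in, step out — an appoggiatura.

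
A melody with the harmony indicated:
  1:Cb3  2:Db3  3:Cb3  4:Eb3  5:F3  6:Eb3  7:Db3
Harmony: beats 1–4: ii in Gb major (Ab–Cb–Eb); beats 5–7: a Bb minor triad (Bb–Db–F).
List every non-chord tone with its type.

The harmony at that moment is Ab minor triad (Ab, Cb, Eb); Db3 is not a chord tone.
It is approached by step up from Cb3 and left by step down to Cb3.
Step away and step back to the same note — a neighbor tone (upper neighbor).
The harmony at that moment is Bb minor triad (Bb, Db, F); Eb3 is not a chord tone.
It is approached by step down from F3 and left by step down to Db3.
Step in, step out in the same direction — a passing tone.

Db3 (beat 2) — neighbor tone; Eb3 (beat 6) — passing tone.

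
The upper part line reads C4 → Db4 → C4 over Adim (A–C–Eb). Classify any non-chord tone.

The harmony at that moment is A diminished triad (A, C, Eb); Db4 is not a chord tone.
It is approached by step up from C4 and left by step down to C4.
Step away and step back to the same note — a neighbor tone (upper neighbor).

Db4 is a neighbor tone.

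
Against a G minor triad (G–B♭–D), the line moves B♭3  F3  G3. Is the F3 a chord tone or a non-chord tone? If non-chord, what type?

The harmony at that moment is G minor triad (G, B♭, D); F3 is not a chord tone.
It is approached by leap down from B♭3 and left by step up to G3.
Leap in, step out — an appoggiatura.

Non-chord tone — an appoggiatura.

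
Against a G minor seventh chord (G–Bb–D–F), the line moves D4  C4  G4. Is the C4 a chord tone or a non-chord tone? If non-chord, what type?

Non-chord tone — an escape tone.

The harmony at that moment is G minor seventh chord (G, Bb, D, F); C4 is not a chord tone.
It is approached by step down from D4 and left by leap up to G4.
Step in, leap out — an escape tone.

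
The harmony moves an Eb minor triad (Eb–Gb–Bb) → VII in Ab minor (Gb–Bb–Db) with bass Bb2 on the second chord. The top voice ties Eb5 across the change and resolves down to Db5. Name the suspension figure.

At the second chord the bass is Bb2. The suspended Eb5 lies a fourth above the bass; after resolving down by step to Db5, the interval above the bass becomes a third.
Suspension figures are named by those two intervals: 4–3.

4–3 suspension.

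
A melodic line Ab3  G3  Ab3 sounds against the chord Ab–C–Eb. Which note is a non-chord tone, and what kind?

G3 is a neighbor tone.

The harmony at that moment is Ab major triad (Ab, C, Eb); G3 is not a chord tone.
It is approached by step down from Ab3 and left by step up to Ab3.
Step away and step back to the same note — a neighbor tone (lower neighbor).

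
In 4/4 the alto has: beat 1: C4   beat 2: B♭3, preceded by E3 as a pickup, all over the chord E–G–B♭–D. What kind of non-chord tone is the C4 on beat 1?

The harmony at that moment is E half-diminished seventh chord (E, G, B♭, D); C4 is not a chord tone.
It is approached by leap up from E3 and left by step down to B♭3.
Leap in, step out, metrically accented — an appoggiatura.

Appoggiatura.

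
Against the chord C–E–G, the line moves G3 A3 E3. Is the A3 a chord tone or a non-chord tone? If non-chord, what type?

Non-chord tone — an escape tone.

The harmony at that moment is C major triad (C, E, G); A3 is not a chord tone.
It is approached by step up from G3 and left by leap down to E3.
Step in, leap out — an escape tone.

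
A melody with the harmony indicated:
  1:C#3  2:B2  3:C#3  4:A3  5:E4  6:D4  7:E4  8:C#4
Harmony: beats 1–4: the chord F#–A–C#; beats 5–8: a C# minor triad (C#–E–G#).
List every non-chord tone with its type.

The harmony at that moment is F# minor triad (F#, A, C#); B2 is not a chord tone.
It is approached by step down from C#3 and left by step up to C#3.
Step away and step back to the same note — a neighbor tone (lower neighbor).
The harmony at that moment is C# minor triad (C#, E, G#); D4 is not a chord tone.
It is approached by step down from E4 and left by step up to E4.
Step away and step back to the same note — a neighbor tone (lower neighbor).

B2 (beat 2) — neighbor tone; D4 (beat 6) — neighbor tone.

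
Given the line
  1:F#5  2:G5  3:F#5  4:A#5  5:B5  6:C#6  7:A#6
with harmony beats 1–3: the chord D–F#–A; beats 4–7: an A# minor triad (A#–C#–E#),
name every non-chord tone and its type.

G5 (beat 2) — neighbor tone; B5 (beat 5) — passing tone.

The harmony at that moment is D major triad (D, F#, A); G5 is not a chord tone.
It is approached by step up from F#5 and left by step down to F#5.
Step away and step back to the same note — a neighbor tone (upper neighbor).
The harmony at that moment is A# minor triad (A#, C#, E#); B5 is not a chord tone.
It is approached by step up from A#5 and left by step up to C#6.
Step in, step out in the same direction — a passing tone.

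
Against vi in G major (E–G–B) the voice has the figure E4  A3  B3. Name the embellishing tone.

A3 is an appoggiatura.

The harmony at that moment is E minor triad (E, G, B); A3 is not a chord tone.
It is approached by leap down from E4 and left by step up to B3.
Leap in, step out — an appoggiatura.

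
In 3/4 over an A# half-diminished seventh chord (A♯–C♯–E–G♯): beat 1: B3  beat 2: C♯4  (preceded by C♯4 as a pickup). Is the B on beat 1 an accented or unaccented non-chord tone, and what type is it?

Accented neighbor tone.

The harmony at that moment is A♯ half-diminished seventh chord (A♯, C♯, E, G♯); B3 is not a chord tone.
It is approached by step down from C♯4 and left by step up to C♯4.
Step away and step back to the same note — a neighbor tone (lower neighbor).
It falls on the downbeat, so it is accented.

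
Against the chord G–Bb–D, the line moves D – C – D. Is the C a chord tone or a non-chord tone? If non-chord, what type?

Non-chord tone — a neighbor tone.

The harmony at that moment is G minor triad (G, Bb, D); C is not a chord tone.
It is approached by step down from D and left by step up to D.
Step away and step back to the same note — a neighbor tone (lower neighbor).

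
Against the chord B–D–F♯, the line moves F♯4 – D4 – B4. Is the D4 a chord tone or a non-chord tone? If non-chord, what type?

B minor triad contains B, D, F♯; D is the third, so it is a chord tone.

Chord tone (the third of B minor triad).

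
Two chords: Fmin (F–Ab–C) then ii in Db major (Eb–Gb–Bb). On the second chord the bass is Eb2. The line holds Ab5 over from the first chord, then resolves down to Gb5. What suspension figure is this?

4–3 suspension.

At the second chord the bass is Eb2. The suspended Ab5 lies a fourth above the bass; after resolving down by step to Gb5, the interval above the bass becomes a third.
Suspension figures are named by those two intervals: 4–3.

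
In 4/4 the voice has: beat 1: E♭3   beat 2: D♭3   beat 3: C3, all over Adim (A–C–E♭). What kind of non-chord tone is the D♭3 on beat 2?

The harmony at that moment is A diminished triad (A, C, E♭); D♭3 is not a chord tone.
It is approached by step down from E♭3 and left by step down to C3.
Step in, step out in the same direction — a passing tone.

Passing tone.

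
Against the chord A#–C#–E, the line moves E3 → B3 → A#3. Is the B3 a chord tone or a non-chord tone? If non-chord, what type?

Non-chord tone — an appoggiatura.

The harmony at that moment is A# diminished triad (A#, C#, E); B3 is not a chord tone.
It is approached by leap up from E3 and left by step down to A#3.
Leap in, step out — an appoggiatura.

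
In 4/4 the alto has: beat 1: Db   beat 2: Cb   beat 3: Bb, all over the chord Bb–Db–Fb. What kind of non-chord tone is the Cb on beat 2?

The harmony at that moment is Bb diminished triad (Bb, Db, Fb); Cb is not a chord tone.
It is approached by step down from Db and left by step down to Bb.
Step in, step out in the same direction — a passing tone.

Passing tone.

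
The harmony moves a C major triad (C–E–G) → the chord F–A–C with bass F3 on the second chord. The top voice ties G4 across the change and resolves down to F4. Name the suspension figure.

At the second chord the bass is F3. The suspended G4 lies a ninth above the bass; after resolving down by step to F4, the interval above the bass becomes an octave.
Suspension figures are named by those two intervals: 9–8.

9–8 suspension.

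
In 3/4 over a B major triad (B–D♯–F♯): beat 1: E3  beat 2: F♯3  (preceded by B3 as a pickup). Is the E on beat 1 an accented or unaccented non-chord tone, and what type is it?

The harmony at that moment is B major triad (B, D♯, F♯); E3 is not a chord tone.
It is approached by leap down from B3 and left by step up to F♯3.
Leap in, step out — an appoggiatura.
It falls on the downbeat, so it is accented.

Accented appoggiatura.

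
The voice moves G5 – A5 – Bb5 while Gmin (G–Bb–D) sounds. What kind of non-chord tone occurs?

A5 is a passing tone.

The harmony at that moment is G minor triad (G, Bb, D); A5 is not a chord tone.
It is approached by step up from G5 and left by step up to Bb5.
Step in, step out in the same direction — a passing tone.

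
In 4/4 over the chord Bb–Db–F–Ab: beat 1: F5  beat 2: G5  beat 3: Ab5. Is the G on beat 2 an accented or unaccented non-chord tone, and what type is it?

The harmony at that moment is Bb minor seventh chord (Bb, Db, F, Ab); G5 is not a chord tone.
It is approached by step up from F5 and left by step up to Ab5.
Step in, step out in the same direction — a passing tone.
It falls on a weak beat, so it is unaccented.

Unaccented passing tone.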